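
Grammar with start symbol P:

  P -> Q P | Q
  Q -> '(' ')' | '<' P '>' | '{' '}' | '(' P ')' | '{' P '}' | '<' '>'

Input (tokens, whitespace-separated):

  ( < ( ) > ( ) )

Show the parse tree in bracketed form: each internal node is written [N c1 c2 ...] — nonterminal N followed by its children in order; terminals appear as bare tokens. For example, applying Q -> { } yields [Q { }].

[P [Q ( [P [Q < [P [Q ( )]] >] [P [Q ( )]]] )]]

P
Q
( P )
( Q P )
( < P > P )
( < Q > P )
( < ( ) > P )
( < ( ) > Q )
( < ( ) > ( ) )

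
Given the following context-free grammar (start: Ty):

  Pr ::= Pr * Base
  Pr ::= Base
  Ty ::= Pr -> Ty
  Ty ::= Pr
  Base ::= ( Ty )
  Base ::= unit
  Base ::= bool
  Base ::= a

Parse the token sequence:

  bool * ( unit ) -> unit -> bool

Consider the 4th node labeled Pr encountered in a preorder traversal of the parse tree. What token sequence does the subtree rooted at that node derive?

unit

[Ty [Pr [Pr [Base bool]] * [Base ( [Ty [Pr [Base unit]]] )]] -> [Ty [Pr [Base unit]] -> [Ty [Pr [Base bool]]]]]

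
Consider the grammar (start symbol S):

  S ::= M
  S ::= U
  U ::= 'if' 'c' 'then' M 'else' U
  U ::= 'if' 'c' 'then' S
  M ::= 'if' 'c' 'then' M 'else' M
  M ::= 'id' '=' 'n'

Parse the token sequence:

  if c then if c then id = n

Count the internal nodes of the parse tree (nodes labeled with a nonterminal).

6

[S [U if c then [S [U if c then [S [M id = n]]]]]]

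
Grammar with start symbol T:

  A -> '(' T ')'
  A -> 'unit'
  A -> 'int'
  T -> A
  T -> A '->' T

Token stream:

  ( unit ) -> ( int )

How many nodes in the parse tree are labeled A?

4

[T [A ( [T [A unit]] )] -> [T [A ( [T [A int]] )]]]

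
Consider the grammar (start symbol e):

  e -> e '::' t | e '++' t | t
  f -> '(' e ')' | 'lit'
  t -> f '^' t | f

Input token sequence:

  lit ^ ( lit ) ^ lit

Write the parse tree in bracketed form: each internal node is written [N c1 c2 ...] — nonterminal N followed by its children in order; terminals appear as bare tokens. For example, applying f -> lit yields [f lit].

e
t
f ^ t
lit ^ t
lit ^ f ^ t
lit ^ ( e ) ^ t
lit ^ ( t ) ^ t
lit ^ ( f ) ^ t
lit ^ ( lit ) ^ t
lit ^ ( lit ) ^ f
lit ^ ( lit ) ^ lit

[e [t [f lit] ^ [t [f ( [e [t [f lit]]] )] ^ [t [f lit]]]]]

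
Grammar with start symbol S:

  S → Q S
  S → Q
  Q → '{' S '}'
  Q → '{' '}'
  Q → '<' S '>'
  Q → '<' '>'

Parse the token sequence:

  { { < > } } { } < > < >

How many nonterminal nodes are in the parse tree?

[S [Q { [S [Q { [S [Q < >]] }]] }] [S [Q { }] [S [Q < >] [S [Q < >]]]]]

12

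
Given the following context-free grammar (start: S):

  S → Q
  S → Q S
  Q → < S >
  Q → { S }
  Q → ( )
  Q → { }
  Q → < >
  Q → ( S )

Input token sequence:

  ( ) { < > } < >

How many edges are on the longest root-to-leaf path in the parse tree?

[S [Q ( )] [S [Q { [S [Q < >]] }] [S [Q < >]]]]

5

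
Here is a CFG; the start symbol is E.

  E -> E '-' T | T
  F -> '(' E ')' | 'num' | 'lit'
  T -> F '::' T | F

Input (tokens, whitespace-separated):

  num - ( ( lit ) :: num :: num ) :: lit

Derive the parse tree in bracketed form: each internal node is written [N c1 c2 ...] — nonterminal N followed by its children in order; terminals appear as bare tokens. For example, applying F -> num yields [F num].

[E [E [T [F num]]] - [T [F ( [E [T [F ( [E [T [F lit]]] )] :: [T [F num] :: [T [F num]]]]] )] :: [T [F lit]]]]

E
E - T
T - T
F - T
num - T
num - F :: T
num - ( E ) :: T
num - ( T ) :: T
num - ( F :: T ) :: T
num - ( ( E ) :: T ) :: T
num - ( ( T ) :: T ) :: T
num - ( ( F ) :: T ) :: T
num - ( ( lit ) :: T ) :: T
num - ( ( lit ) :: F :: T ) :: T
num - ( ( lit ) :: num :: T ) :: T
num - ( ( lit ) :: num :: F ) :: T
num - ( ( lit ) :: num :: num ) :: T
num - ( ( lit ) :: num :: num ) :: F
num - ( ( lit ) :: num :: num ) :: lit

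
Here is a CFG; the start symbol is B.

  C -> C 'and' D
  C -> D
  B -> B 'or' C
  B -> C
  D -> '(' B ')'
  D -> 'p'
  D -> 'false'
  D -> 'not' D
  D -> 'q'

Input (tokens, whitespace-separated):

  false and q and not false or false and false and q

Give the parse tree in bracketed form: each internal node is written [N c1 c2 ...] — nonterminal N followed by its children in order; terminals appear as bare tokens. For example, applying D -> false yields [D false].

[B [B [C [C [C [D false]] and [D q]] and [D not [D false]]]] or [C [C [C [D false]] and [D false]] and [D q]]]

B
B or C
C or C
C and D or C
C and D and D or C
D and D and D or C
false and D and D or C
false and q and D or C
false and q and not D or C
false and q and not false or C
false and q and not false or C and D
false and q and not false or C and D and D
false and q and not false or D and D and D
false and q and not false or false and D and D
false and q and not false or false and false and D
false and q and not false or false and false and q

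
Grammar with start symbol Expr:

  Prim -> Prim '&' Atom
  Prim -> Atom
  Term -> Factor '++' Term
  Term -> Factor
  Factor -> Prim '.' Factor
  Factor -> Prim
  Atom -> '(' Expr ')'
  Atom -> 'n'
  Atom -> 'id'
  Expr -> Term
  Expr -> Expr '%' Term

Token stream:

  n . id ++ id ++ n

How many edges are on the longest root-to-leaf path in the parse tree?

7

[Expr [Term [Factor [Prim [Atom n]] . [Factor [Prim [Atom id]]]] ++ [Term [Factor [Prim [Atom id]]] ++ [Term [Factor [Prim [Atom n]]]]]]]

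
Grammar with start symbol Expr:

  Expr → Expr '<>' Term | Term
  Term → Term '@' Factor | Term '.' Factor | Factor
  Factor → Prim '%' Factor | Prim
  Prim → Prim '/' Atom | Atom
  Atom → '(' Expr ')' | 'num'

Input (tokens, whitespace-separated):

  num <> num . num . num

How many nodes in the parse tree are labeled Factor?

4

[Expr [Expr [Term [Factor [Prim [Atom num]]]]] <> [Term [Term [Term [Factor [Prim [Atom num]]]] . [Factor [Prim [Atom num]]]] . [Factor [Prim [Atom num]]]]]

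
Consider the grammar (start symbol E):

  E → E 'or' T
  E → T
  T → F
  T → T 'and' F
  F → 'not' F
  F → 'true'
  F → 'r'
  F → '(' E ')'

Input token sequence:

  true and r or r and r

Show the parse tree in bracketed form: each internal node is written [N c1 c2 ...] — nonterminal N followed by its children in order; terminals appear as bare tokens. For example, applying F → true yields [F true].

[E [E [T [T [F true]] and [F r]]] or [T [T [F r]] and [F r]]]

E
E or T
T or T
T and F or T
F and F or T
true and F or T
true and r or T
true and r or T and F
true and r or F and F
true and r or r and F
true and r or r and r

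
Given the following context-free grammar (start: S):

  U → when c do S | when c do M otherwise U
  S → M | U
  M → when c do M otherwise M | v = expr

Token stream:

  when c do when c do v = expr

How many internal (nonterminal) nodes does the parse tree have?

6

[S [U when c do [S [U when c do [S [M v = expr]]]]]]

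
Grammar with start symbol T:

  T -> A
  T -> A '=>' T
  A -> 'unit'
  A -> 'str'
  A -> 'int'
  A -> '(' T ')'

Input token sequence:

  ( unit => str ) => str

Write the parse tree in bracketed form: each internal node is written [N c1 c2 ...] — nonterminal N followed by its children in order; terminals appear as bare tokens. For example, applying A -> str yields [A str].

T
A => T
( T ) => T
( A => T ) => T
( unit => T ) => T
( unit => A ) => T
( unit => str ) => T
( unit => str ) => A
( unit => str ) => str

[T [A ( [T [A unit] => [T [A str]]] )] => [T [A str]]]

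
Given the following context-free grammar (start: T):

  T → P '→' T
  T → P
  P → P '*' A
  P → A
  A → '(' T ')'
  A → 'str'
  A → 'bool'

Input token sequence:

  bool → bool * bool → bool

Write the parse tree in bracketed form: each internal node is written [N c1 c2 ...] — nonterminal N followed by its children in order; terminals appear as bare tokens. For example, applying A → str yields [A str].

[T [P [A bool]] → [T [P [P [A bool]] * [A bool]] → [T [P [A bool]]]]]

T
P → T
A → T
bool → T
bool → P → T
bool → P * A → T
bool → A * A → T
bool → bool * A → T
bool → bool * bool → T
bool → bool * bool → P
bool → bool * bool → A
bool → bool * bool → bool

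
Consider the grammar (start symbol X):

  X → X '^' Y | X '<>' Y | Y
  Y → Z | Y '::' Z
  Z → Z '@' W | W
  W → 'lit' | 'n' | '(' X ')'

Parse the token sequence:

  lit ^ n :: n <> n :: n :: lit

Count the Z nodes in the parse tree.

[X [X [X [Y [Z [W lit]]]] ^ [Y [Y [Z [W n]]] :: [Z [W n]]]] <> [Y [Y [Y [Z [W n]]] :: [Z [W n]]] :: [Z [W lit]]]]

6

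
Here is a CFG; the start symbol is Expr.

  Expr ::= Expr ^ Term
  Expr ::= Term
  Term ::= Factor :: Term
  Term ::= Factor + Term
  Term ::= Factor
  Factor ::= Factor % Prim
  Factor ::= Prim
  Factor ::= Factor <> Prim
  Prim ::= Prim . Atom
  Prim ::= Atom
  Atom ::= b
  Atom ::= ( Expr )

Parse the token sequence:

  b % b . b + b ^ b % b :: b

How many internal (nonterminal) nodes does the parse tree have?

[Expr [Expr [Term [Factor [Factor [Prim [Atom b]]] % [Prim [Prim [Atom b]] . [Atom b]]] + [Term [Factor [Prim [Atom b]]]]]] ^ [Term [Factor [Factor [Prim [Atom b]]] % [Prim [Atom b]]] :: [Term [Factor [Prim [Atom b]]]]]]

26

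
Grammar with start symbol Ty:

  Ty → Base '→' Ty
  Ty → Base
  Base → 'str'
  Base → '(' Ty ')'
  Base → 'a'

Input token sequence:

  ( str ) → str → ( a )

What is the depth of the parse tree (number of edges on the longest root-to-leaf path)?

6

[Ty [Base ( [Ty [Base str]] )] → [Ty [Base str] → [Ty [Base ( [Ty [Base a]] )]]]]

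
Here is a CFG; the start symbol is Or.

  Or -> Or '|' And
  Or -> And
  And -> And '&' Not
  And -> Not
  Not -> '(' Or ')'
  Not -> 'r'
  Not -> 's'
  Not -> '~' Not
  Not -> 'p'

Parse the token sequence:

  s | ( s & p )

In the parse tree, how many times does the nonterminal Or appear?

3

[Or [Or [And [Not s]]] | [And [Not ( [Or [And [And [Not s]] & [Not p]]] )]]]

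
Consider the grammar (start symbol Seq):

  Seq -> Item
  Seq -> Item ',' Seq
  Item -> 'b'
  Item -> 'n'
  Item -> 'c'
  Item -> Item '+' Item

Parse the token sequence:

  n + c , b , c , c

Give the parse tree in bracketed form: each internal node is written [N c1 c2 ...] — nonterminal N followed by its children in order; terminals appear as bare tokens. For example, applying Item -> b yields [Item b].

Seq
Item , Seq
Item + Item , Seq
n + Item , Seq
n + c , Seq
n + c , Item , Seq
n + c , b , Seq
n + c , b , Item , Seq
n + c , b , c , Seq
n + c , b , c , Item
n + c , b , c , c

[Seq [Item [Item n] + [Item c]] , [Seq [Item b] , [Seq [Item c] , [Seq [Item c]]]]]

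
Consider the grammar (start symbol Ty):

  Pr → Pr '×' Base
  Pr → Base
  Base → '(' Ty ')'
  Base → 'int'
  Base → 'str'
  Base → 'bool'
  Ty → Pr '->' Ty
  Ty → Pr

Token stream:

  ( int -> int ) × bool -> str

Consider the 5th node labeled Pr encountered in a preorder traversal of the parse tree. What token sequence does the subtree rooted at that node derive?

[Ty [Pr [Pr [Base ( [Ty [Pr [Base int]] -> [Ty [Pr [Base int]]]] )]] × [Base bool]] -> [Ty [Pr [Base str]]]]

str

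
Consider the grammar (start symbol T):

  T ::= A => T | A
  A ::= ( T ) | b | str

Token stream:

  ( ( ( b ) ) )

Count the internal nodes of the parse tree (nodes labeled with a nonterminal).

[T [A ( [T [A ( [T [A ( [T [A b]] )]] )]] )]]

8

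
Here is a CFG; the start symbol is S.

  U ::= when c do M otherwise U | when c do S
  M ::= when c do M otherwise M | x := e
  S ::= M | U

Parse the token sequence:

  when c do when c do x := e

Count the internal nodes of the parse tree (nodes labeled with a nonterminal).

6

[S [U when c do [S [U when c do [S [M x := e]]]]]]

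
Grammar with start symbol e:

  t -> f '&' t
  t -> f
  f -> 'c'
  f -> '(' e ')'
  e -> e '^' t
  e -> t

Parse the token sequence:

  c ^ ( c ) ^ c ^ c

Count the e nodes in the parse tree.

5

[e [e [e [e [t [f c]]] ^ [t [f ( [e [t [f c]]] )]]] ^ [t [f c]]] ^ [t [f c]]]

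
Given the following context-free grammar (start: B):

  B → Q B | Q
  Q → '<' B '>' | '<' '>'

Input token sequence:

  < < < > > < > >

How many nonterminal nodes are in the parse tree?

[B [Q < [B [Q < [B [Q < >]] >] [B [Q < >]]] >]]

8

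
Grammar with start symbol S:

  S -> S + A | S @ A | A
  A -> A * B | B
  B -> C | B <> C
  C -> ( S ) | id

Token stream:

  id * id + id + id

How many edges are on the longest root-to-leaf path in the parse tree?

[S [S [S [A [A [B [C id]]] * [B [C id]]]] + [A [B [C id]]]] + [A [B [C id]]]]

7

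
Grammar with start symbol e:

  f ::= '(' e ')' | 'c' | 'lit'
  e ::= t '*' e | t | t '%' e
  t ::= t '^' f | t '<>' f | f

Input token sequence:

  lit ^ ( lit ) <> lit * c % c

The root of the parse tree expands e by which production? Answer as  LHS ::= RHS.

[e [t [t [t [f lit]] ^ [f ( [e [t [f lit]]] )]] <> [f lit]] * [e [t [f c]] % [e [t [f c]]]]]

e ::= t '*' e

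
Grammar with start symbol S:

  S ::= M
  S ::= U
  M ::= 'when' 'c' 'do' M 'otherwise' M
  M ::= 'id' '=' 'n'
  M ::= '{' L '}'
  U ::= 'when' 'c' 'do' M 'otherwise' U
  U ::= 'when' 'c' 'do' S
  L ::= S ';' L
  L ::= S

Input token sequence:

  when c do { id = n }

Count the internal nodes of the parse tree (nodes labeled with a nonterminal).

[S [U when c do [S [M { [L [S [M id = n]]] }]]]]

7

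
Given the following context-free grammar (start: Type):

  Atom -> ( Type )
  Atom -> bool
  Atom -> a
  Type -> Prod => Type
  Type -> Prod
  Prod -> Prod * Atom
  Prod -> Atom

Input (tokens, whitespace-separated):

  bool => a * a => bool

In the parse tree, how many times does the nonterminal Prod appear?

[Type [Prod [Atom bool]] => [Type [Prod [Prod [Atom a]] * [Atom a]] => [Type [Prod [Atom bool]]]]]

4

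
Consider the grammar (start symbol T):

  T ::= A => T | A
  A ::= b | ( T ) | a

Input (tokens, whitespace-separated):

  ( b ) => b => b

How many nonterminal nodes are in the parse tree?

[T [A ( [T [A b]] )] => [T [A b] => [T [A b]]]]

8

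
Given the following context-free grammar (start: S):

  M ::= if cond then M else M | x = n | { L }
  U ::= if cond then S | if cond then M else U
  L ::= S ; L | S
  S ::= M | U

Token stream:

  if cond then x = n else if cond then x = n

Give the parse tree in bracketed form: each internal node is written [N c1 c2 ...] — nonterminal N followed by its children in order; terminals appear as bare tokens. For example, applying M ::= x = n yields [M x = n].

[S [U if cond then [M x = n] else [U if cond then [S [M x = n]]]]]

S
U
if cond then M else U
if cond then x = n else U
if cond then x = n else if cond then S
if cond then x = n else if cond then M
if cond then x = n else if cond then x = n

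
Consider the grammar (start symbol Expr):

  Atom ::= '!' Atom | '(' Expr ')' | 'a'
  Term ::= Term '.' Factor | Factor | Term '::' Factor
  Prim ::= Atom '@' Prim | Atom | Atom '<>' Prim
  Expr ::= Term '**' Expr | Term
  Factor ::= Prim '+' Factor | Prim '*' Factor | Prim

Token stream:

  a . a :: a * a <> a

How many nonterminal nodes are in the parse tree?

[Expr [Term [Term [Term [Factor [Prim [Atom a]]]] . [Factor [Prim [Atom a]]]] :: [Factor [Prim [Atom a]] * [Factor [Prim [Atom a] <> [Prim [Atom a]]]]]]]

18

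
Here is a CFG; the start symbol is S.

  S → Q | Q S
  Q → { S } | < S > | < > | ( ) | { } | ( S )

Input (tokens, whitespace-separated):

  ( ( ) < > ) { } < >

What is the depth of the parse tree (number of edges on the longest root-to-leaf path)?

[S [Q ( [S [Q ( )] [S [Q < >]]] )] [S [Q { }] [S [Q < >]]]]

5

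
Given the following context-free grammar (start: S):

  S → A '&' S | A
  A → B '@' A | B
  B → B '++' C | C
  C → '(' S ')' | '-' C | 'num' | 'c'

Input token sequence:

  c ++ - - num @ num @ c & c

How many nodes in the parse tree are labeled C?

[S [A [B [B [C c]] ++ [C - [C - [C num]]]] @ [A [B [C num]] @ [A [B [C c]]]]] & [S [A [B [C c]]]]]

7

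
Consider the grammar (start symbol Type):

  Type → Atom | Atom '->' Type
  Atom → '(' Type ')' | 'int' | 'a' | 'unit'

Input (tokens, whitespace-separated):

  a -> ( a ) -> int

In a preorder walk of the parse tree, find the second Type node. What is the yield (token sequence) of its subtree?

[Type [Atom a] -> [Type [Atom ( [Type [Atom a]] )] -> [Type [Atom int]]]]

( a ) -> int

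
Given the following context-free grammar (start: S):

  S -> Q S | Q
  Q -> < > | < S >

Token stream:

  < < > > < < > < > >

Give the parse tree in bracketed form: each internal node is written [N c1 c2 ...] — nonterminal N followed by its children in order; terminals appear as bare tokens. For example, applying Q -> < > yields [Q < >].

S
Q S
< S > S
< Q > S
< < > > S
< < > > Q
< < > > < S >
< < > > < Q S >
< < > > < < > S >
< < > > < < > Q >
< < > > < < > < > >

[S [Q < [S [Q < >]] >] [S [Q < [S [Q < >] [S [Q < >]]] >]]]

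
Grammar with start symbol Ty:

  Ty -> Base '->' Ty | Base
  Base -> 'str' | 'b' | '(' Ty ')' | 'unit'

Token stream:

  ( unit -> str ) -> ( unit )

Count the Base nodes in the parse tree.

5

[Ty [Base ( [Ty [Base unit] -> [Ty [Base str]]] )] -> [Ty [Base ( [Ty [Base unit]] )]]]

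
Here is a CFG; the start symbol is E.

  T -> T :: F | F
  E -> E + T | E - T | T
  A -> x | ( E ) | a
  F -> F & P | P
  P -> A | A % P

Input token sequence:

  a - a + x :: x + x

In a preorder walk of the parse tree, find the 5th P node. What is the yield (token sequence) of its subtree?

x

[E [E [E [E [T [F [P [A a]]]]] - [T [F [P [A a]]]]] + [T [T [F [P [A x]]]] :: [F [P [A x]]]]] + [T [F [P [A x]]]]]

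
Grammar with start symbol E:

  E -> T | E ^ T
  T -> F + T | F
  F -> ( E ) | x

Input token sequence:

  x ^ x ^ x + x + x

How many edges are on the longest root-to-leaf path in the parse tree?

[E [E [E [T [F x]]] ^ [T [F x]]] ^ [T [F x] + [T [F x] + [T [F x]]]]]

5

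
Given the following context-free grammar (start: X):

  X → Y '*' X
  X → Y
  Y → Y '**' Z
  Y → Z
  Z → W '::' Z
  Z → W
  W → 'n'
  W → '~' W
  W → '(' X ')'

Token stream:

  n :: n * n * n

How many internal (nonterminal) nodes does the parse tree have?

[X [Y [Z [W n] :: [Z [W n]]]] * [X [Y [Z [W n]]] * [X [Y [Z [W n]]]]]]

14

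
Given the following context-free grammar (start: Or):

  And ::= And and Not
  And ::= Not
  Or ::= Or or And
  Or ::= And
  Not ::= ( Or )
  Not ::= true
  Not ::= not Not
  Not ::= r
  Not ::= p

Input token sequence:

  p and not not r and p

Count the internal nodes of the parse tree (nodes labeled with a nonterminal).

9

[Or [And [And [And [Not p]] and [Not not [Not not [Not r]]]] and [Not p]]]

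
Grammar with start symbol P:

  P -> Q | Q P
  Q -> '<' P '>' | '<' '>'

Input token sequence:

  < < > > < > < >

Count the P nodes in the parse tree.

4

[P [Q < [P [Q < >]] >] [P [Q < >] [P [Q < >]]]]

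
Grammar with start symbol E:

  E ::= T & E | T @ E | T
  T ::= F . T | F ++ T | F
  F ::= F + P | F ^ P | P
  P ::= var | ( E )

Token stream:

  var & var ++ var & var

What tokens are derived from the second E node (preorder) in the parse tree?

var ++ var & var

[E [T [F [P var]]] & [E [T [F [P var]] ++ [T [F [P var]]]] & [E [T [F [P var]]]]]]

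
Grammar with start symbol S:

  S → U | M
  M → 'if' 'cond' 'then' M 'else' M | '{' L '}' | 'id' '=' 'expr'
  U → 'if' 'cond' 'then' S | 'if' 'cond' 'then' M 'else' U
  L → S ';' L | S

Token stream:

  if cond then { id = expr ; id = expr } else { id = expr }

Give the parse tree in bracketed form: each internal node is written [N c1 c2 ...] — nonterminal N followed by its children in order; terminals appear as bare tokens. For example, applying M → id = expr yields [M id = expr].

[S [M if cond then [M { [L [S [M id = expr]] ; [L [S [M id = expr]]]] }] else [M { [L [S [M id = expr]]] }]]]

S
M
if cond then M else M
if cond then { L } else M
if cond then { S ; L } else M
if cond then { M ; L } else M
if cond then { id = expr ; L } else M
if cond then { id = expr ; S } else M
if cond then { id = expr ; M } else M
if cond then { id = expr ; id = expr } else M
if cond then { id = expr ; id = expr } else { L }
if cond then { id = expr ; id = expr } else { S }
if cond then { id = expr ; id = expr } else { M }
if cond then { id = expr ; id = expr } else { id = expr }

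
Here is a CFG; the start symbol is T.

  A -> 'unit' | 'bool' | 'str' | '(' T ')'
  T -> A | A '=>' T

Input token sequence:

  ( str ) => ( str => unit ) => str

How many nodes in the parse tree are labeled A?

[T [A ( [T [A str]] )] => [T [A ( [T [A str] => [T [A unit]]] )] => [T [A str]]]]

6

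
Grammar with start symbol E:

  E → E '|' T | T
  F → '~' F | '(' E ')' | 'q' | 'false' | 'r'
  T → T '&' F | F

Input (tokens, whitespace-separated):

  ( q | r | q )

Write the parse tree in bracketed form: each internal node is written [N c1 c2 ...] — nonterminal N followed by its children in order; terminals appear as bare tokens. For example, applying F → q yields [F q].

[E [T [F ( [E [E [E [T [F q]]] | [T [F r]]] | [T [F q]]] )]]]

E
T
F
( E )
( E | T )
( E | T | T )
( T | T | T )
( F | T | T )
( q | T | T )
( q | F | T )
( q | r | T )
( q | r | F )
( q | r | q )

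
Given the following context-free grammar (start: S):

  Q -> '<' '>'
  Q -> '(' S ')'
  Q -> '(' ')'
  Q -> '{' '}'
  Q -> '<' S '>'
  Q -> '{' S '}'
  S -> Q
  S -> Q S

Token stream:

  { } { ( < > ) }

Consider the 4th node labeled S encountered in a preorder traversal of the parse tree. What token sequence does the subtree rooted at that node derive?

< >

[S [Q { }] [S [Q { [S [Q ( [S [Q < >]] )]] }]]]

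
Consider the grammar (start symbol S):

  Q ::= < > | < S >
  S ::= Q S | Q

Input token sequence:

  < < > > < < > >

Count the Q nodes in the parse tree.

4

[S [Q < [S [Q < >]] >] [S [Q < [S [Q < >]] >]]]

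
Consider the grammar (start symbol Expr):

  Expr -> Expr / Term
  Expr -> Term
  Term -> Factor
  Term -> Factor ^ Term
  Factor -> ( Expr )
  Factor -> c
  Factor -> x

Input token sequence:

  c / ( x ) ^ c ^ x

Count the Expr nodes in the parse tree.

3

[Expr [Expr [Term [Factor c]]] / [Term [Factor ( [Expr [Term [Factor x]]] )] ^ [Term [Factor c] ^ [Term [Factor x]]]]]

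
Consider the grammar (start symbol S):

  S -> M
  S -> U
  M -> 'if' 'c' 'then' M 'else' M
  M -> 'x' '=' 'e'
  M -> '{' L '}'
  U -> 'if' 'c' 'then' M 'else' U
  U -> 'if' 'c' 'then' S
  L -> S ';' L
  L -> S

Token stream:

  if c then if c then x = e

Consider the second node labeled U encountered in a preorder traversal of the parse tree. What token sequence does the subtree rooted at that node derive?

[S [U if c then [S [U if c then [S [M x = e]]]]]]

if c then x = e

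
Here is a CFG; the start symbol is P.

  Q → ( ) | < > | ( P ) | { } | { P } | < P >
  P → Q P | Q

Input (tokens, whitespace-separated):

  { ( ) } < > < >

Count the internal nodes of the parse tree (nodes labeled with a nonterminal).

8

[P [Q { [P [Q ( )]] }] [P [Q < >] [P [Q < >]]]]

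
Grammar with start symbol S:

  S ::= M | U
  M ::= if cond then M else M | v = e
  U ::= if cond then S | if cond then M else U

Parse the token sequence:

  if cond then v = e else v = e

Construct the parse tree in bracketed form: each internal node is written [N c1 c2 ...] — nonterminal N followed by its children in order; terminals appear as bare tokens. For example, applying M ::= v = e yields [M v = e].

[S [M if cond then [M v = e] else [M v = e]]]

S
M
if cond then M else M
if cond then v = e else M
if cond then v = e else v = e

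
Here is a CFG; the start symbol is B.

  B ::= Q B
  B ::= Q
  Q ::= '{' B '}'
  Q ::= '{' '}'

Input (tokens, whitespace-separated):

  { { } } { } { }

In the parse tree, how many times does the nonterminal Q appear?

4

[B [Q { [B [Q { }]] }] [B [Q { }] [B [Q { }]]]]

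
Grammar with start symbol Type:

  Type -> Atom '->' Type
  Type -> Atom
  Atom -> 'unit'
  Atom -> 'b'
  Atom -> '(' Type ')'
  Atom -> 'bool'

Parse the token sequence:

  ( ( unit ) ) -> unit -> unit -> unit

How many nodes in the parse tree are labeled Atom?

[Type [Atom ( [Type [Atom ( [Type [Atom unit]] )]] )] -> [Type [Atom unit] -> [Type [Atom unit] -> [Type [Atom unit]]]]]

6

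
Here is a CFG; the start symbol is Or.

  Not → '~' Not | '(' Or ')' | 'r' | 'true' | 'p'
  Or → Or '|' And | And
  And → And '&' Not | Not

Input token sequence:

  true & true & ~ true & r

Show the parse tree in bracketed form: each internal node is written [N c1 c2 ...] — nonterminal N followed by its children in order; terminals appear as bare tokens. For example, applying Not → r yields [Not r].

[Or [And [And [And [And [Not true]] & [Not true]] & [Not ~ [Not true]]] & [Not r]]]

Or
And
And & Not
And & Not & Not
And & Not & Not & Not
Not & Not & Not & Not
true & Not & Not & Not
true & true & Not & Not
true & true & ~ Not & Not
true & true & ~ true & Not
true & true & ~ true & r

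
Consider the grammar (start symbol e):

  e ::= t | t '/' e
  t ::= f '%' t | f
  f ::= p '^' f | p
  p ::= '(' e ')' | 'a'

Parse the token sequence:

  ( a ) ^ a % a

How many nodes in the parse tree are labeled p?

[e [t [f [p ( [e [t [f [p a]]]] )] ^ [f [p a]]] % [t [f [p a]]]]]

4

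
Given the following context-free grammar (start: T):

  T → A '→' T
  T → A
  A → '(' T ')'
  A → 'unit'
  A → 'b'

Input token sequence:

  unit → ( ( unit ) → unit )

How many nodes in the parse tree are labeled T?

[T [A unit] → [T [A ( [T [A ( [T [A unit]] )] → [T [A unit]]] )]]]

5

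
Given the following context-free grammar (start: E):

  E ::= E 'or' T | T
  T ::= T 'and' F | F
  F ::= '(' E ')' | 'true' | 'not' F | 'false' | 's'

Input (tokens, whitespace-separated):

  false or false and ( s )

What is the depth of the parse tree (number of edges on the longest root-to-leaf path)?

6

[E [E [T [F false]]] or [T [T [F false]] and [F ( [E [T [F s]]] )]]]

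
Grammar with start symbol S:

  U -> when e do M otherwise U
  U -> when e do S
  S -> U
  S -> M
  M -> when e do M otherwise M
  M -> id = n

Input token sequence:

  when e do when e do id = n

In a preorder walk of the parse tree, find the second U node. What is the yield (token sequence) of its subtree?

[S [U when e do [S [U when e do [S [M id = n]]]]]]

when e do id = n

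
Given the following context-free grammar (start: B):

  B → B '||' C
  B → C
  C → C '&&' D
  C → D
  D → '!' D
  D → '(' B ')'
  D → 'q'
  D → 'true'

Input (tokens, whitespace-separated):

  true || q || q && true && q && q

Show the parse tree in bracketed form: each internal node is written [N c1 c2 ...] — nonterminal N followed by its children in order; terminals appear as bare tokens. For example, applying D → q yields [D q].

B
B || C
B || C || C
C || C || C
D || C || C
true || C || C
true || D || C
true || q || C
true || q || C && D
true || q || C && D && D
true || q || C && D && D && D
true || q || D && D && D && D
true || q || q && D && D && D
true || q || q && true && D && D
true || q || q && true && q && D
true || q || q && true && q && q

[B [B [B [C [D true]]] || [C [D q]]] || [C [C [C [C [D q]] && [D true]] && [D q]] && [D q]]]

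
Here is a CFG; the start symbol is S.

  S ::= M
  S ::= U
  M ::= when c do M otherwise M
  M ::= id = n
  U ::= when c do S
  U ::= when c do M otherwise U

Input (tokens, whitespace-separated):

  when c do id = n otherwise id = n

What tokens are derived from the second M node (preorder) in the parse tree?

id = n

[S [M when c do [M id = n] otherwise [M id = n]]]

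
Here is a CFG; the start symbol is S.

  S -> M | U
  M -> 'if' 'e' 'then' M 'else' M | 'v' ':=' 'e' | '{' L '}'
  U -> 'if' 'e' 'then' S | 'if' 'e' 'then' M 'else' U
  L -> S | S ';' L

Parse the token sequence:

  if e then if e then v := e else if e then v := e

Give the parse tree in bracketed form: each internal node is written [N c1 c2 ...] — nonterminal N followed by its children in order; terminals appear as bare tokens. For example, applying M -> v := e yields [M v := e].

[S [U if e then [S [U if e then [M v := e] else [U if e then [S [M v := e]]]]]]]

S
U
if e then S
if e then U
if e then if e then M else U
if e then if e then v := e else U
if e then if e then v := e else if e then S
if e then if e then v := e else if e then M
if e then if e then v := e else if e then v := e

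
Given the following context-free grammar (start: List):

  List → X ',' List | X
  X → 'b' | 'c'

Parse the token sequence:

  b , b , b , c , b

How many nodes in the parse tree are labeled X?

[List [X b] , [List [X b] , [List [X b] , [List [X c] , [List [X b]]]]]]

5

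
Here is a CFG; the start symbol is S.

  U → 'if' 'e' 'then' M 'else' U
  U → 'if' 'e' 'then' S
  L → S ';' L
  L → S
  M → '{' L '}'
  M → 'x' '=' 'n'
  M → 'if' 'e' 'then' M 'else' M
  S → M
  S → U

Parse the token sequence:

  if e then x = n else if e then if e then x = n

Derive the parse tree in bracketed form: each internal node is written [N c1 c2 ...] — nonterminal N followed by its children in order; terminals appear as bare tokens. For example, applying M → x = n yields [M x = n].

[S [U if e then [M x = n] else [U if e then [S [U if e then [S [M x = n]]]]]]]

S
U
if e then M else U
if e then x = n else U
if e then x = n else if e then S
if e then x = n else if e then U
if e then x = n else if e then if e then S
if e then x = n else if e then if e then M
if e then x = n else if e then if e then x = n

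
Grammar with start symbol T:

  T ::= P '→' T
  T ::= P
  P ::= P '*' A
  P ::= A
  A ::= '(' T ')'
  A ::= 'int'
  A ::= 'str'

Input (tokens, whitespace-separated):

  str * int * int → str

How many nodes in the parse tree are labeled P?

4

[T [P [P [P [A str]] * [A int]] * [A int]] → [T [P [A str]]]]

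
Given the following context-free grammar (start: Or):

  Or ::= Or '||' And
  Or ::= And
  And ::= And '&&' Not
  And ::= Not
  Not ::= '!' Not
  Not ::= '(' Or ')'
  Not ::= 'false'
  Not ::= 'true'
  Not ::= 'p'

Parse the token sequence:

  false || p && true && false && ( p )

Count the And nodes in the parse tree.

6

[Or [Or [And [Not false]]] || [And [And [And [And [Not p]] && [Not true]] && [Not false]] && [Not ( [Or [And [Not p]]] )]]]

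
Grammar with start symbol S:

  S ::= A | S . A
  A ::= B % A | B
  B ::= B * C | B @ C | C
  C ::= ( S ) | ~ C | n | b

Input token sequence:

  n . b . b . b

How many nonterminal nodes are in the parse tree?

16

[S [S [S [S [A [B [C n]]]] . [A [B [C b]]]] . [A [B [C b]]]] . [A [B [C b]]]]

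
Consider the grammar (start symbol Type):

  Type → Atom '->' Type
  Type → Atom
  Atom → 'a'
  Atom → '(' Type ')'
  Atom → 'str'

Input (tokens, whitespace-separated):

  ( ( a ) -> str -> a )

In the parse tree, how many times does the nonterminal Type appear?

5

[Type [Atom ( [Type [Atom ( [Type [Atom a]] )] -> [Type [Atom str] -> [Type [Atom a]]]] )]]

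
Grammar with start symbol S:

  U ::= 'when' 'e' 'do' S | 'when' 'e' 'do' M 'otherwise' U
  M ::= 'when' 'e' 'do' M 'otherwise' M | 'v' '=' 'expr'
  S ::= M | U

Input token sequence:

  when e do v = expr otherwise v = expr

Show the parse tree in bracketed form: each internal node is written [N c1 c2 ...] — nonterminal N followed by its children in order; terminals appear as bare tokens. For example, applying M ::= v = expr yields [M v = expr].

S
M
when e do M otherwise M
when e do v = expr otherwise M
when e do v = expr otherwise v = expr

[S [M when e do [M v = expr] otherwise [M v = expr]]]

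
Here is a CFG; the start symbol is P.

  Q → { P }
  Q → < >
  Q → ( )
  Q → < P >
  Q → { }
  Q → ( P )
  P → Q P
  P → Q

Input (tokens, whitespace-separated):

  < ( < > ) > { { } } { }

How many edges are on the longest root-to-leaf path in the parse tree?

[P [Q < [P [Q ( [P [Q < >]] )]] >] [P [Q { [P [Q { }]] }] [P [Q { }]]]]

6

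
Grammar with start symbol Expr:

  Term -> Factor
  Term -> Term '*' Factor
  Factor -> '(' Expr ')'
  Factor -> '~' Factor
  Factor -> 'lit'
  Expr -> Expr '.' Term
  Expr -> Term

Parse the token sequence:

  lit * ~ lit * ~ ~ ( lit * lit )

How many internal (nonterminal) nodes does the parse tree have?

[Expr [Term [Term [Term [Factor lit]] * [Factor ~ [Factor lit]]] * [Factor ~ [Factor ~ [Factor ( [Expr [Term [Term [Factor lit]] * [Factor lit]]] )]]]]]

15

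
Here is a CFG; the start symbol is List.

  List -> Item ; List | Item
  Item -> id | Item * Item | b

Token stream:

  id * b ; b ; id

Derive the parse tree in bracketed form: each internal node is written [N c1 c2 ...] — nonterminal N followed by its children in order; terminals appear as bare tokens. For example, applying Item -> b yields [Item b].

List
Item ; List
Item * Item ; List
id * Item ; List
id * b ; List
id * b ; Item ; List
id * b ; b ; List
id * b ; b ; Item
id * b ; b ; id

[List [Item [Item id] * [Item b]] ; [List [Item b] ; [List [Item id]]]]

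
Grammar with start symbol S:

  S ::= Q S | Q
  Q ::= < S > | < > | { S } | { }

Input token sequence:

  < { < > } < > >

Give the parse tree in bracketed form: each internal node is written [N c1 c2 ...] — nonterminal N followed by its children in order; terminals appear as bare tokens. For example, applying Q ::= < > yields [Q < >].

S
Q
< S >
< Q S >
< { S } S >
< { Q } S >
< { < > } S >
< { < > } Q >
< { < > } < > >

[S [Q < [S [Q { [S [Q < >]] }] [S [Q < >]]] >]]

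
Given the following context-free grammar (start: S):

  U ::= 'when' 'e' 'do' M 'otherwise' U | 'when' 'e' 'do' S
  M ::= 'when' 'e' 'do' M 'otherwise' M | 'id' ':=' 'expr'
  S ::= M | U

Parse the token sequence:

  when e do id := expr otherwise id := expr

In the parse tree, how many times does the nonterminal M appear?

[S [M when e do [M id := expr] otherwise [M id := expr]]]

3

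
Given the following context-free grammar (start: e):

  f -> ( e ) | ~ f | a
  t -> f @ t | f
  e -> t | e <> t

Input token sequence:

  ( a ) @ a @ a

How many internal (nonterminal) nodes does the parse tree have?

10

[e [t [f ( [e [t [f a]]] )] @ [t [f a] @ [t [f a]]]]]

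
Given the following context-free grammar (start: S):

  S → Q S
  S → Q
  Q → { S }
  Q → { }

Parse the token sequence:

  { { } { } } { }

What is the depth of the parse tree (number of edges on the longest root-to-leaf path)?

[S [Q { [S [Q { }] [S [Q { }]]] }] [S [Q { }]]]

5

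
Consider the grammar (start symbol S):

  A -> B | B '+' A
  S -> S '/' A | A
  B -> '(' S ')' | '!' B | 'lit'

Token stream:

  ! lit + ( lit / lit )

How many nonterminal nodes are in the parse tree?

12

[S [A [B ! [B lit]] + [A [B ( [S [S [A [B lit]]] / [A [B lit]]] )]]]]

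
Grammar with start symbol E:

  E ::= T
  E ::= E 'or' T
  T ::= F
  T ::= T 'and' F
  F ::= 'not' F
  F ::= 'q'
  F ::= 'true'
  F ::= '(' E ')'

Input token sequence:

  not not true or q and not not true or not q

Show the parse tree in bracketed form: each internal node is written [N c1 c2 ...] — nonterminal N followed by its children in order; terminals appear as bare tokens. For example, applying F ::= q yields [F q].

E
E or T
E or T or T
T or T or T
F or T or T
not F or T or T
not not F or T or T
not not true or T or T
not not true or T and F or T
not not true or F and F or T
not not true or q and F or T
not not true or q and not F or T
not not true or q and not not F or T
not not true or q and not not true or T
not not true or q and not not true or F
not not true or q and not not true or not F
not not true or q and not not true or not q

[E [E [E [T [F not [F not [F true]]]]] or [T [T [F q]] and [F not [F not [F true]]]]] or [T [F not [F q]]]]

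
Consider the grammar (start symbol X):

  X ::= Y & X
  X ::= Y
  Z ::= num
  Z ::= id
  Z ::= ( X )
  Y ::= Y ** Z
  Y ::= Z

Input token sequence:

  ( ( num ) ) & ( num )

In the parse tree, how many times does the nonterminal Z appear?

5

[X [Y [Z ( [X [Y [Z ( [X [Y [Z num]]] )]]] )]] & [X [Y [Z ( [X [Y [Z num]]] )]]]]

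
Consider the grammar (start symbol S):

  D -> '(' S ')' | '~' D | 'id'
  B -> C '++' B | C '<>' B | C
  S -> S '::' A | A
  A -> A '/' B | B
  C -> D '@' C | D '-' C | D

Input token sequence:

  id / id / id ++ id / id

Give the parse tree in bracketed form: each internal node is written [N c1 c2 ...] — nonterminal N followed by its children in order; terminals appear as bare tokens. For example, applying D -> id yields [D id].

[S [A [A [A [A [B [C [D id]]]] / [B [C [D id]]]] / [B [C [D id]] ++ [B [C [D id]]]]] / [B [C [D id]]]]]

S
A
A / B
A / B / B
A / B / B / B
B / B / B / B
C / B / B / B
D / B / B / B
id / B / B / B
id / C / B / B
id / D / B / B
id / id / B / B
id / id / C ++ B / B
id / id / D ++ B / B
id / id / id ++ B / B
id / id / id ++ C / B
id / id / id ++ D / B
id / id / id ++ id / B
id / id / id ++ id / C
id / id / id ++ id / D
id / id / id ++ id / id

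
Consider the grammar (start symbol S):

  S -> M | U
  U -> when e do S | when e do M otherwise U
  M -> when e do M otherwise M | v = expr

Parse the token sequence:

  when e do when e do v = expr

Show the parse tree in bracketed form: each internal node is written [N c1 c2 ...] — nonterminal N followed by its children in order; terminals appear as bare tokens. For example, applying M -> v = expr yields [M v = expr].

[S [U when e do [S [U when e do [S [M v = expr]]]]]]

S
U
when e do S
when e do U
when e do when e do S
when e do when e do M
when e do when e do v = expr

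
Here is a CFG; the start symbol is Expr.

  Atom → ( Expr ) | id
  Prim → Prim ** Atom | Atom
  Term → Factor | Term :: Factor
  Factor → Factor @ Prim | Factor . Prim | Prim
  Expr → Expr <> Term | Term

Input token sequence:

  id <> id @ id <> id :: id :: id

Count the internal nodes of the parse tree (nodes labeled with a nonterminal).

[Expr [Expr [Expr [Term [Factor [Prim [Atom id]]]]] <> [Term [Factor [Factor [Prim [Atom id]]] @ [Prim [Atom id]]]]] <> [Term [Term [Term [Factor [Prim [Atom id]]]] :: [Factor [Prim [Atom id]]]] :: [Factor [Prim [Atom id]]]]]

26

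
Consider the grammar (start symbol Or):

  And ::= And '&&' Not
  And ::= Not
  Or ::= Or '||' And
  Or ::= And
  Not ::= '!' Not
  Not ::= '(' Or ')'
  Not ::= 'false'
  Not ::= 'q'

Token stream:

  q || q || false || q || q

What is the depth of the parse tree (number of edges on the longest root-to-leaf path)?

7

[Or [Or [Or [Or [Or [And [Not q]]] || [And [Not q]]] || [And [Not false]]] || [And [Not q]]] || [And [Not q]]]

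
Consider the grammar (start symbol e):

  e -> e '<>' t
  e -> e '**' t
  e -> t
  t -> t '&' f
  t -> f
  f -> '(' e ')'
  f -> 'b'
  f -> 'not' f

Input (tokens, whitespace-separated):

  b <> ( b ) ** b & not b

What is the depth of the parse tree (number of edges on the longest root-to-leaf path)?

7

[e [e [e [t [f b]]] <> [t [f ( [e [t [f b]]] )]]] ** [t [t [f b]] & [f not [f b]]]]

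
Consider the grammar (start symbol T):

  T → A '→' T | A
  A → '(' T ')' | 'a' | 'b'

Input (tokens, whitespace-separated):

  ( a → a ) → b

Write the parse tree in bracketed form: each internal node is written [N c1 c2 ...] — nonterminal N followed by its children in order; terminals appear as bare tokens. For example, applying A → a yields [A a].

[T [A ( [T [A a] → [T [A a]]] )] → [T [A b]]]

T
A → T
( T ) → T
( A → T ) → T
( a → T ) → T
( a → A ) → T
( a → a ) → T
( a → a ) → A
( a → a ) → b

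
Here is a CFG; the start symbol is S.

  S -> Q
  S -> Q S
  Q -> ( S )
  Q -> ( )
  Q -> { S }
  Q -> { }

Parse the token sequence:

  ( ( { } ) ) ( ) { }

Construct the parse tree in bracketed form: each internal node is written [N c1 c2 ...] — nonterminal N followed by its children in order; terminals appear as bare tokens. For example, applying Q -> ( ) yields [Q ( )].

[S [Q ( [S [Q ( [S [Q { }]] )]] )] [S [Q ( )] [S [Q { }]]]]

S
Q S
( S ) S
( Q ) S
( ( S ) ) S
( ( Q ) ) S
( ( { } ) ) S
( ( { } ) ) Q S
( ( { } ) ) ( ) S
( ( { } ) ) ( ) Q
( ( { } ) ) ( ) { }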